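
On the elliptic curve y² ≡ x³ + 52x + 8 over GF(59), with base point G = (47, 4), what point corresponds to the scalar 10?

Repeated addition: build up to 10G.
2G: tangent at (47, 4): λ = (3·47² + 52)/(2·4) ≡ 12/8. 8⁻¹ ≡ 37 (mod 59), so λ ≡ 12·37 ≡ 31.
  x = λ² - 47 - 47 = 961 - 94 ≡ 41; y = λ·(47 - 41) - 4 ≡ 5. → (41, 5)
3G: (41, 5) + (47, 4). λ = (4 - 5)/(47 - 41) ≡ 58/6 mod 59. 6⁻¹ ≡ 10 (mod 59) since 6·10 = 60 ≡ 1, so λ ≡ 49.
  x = λ² - 41 - 47 = 2401 - 88 ≡ 12; y = λ·(41 - 12) - 5 ≡ 0. → (12, 0)
4G: (12, 0) + (47, 4). λ = (4 - 0)/(47 - 12) ≡ 4/35 mod 59. 35⁻¹ ≡ 27 (mod 59) since 35·27 = 945 ≡ 1, so λ ≡ 49.
  x = λ² - 12 - 47 = 2401 - 59 ≡ 41; y = λ·(12 - 41) - 0 ≡ 54. → (41, 54)
5G: (41, 54) + (47, 4). λ = (4 - 54)/(47 - 41) ≡ 9/6 mod 59. 6⁻¹ ≡ 10 (mod 59), so λ ≡ 31.
  x = λ² - 41 - 47 = 961 - 88 ≡ 47; y = λ·(41 - 47) - 54 ≡ 55. → (47, 55)
6G: (47, 55) + (47, 4): same x and y₁ ≡ -y₂, so the sum is the point at infinity.
7G: the point at infinity + (47, 4) = (47, 4) (identity).
8G: tangent at (47, 4): λ = (3·47² + 52)/(2·4) ≡ 12/8. 8⁻¹ ≡ 37 (mod 59), so λ ≡ 12·37 ≡ 31.
  x = λ² - 47 - 47 = 961 - 94 ≡ 41; y = λ·(47 - 41) - 4 ≡ 5. → (41, 5)
9G: (41, 5) + (47, 4). λ = (4 - 5)/(47 - 41) ≡ 58/6 mod 59. 6⁻¹ ≡ 10 (mod 59) since 6·10 = 60 ≡ 1, so λ ≡ 49.
  x = λ² - 41 - 47 = 2401 - 88 ≡ 12; y = λ·(41 - 12) - 5 ≡ 0. → (12, 0)
10G: (12, 0) + (47, 4). λ = (4 - 0)/(47 - 12) ≡ 4/35 mod 59. 35⁻¹ ≡ 27 (mod 59), so λ ≡ 49.
  x = λ² - 12 - 47 = 2401 - 59 ≡ 41; y = λ·(12 - 41) - 0 ≡ 54. → (41, 54)

(41, 54)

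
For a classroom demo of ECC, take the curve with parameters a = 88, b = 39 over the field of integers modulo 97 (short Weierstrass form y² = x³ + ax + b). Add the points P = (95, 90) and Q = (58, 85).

(8, 24)

(95, 90) + (58, 85). λ = (85 - 90)/(58 - 95) ≡ 92/60 mod 97. 60⁻¹ ≡ 76 (mod 97) since 60·76 = 4560 ≡ 1, so λ ≡ 8.
  x = λ² - 95 - 58 = 64 - 153 ≡ 8; y = λ·(95 - 8) - 90 ≡ 24. → (8, 24)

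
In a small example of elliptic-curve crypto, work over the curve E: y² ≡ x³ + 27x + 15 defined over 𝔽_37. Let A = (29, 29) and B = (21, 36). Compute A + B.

(29, 29) + (21, 36). λ = (36 - 29)/(21 - 29) ≡ 7/29 mod 37. 29⁻¹ ≡ 23 (mod 37), so λ ≡ 13.
  x = λ² - 29 - 21 = 169 - 50 ≡ 8; y = λ·(29 - 8) - 29 ≡ 22. → (8, 22)

(8, 22)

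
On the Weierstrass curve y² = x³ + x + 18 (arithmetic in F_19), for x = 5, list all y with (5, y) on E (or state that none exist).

none

x³ + 1x + 18 = 148 ≡ 15 (mod 19).
15 is a non-residue mod 19; no y exists.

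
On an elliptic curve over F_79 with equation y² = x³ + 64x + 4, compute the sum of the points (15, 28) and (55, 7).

(15, 28) + (55, 7). λ = (7 - 28)/(55 - 15) ≡ 58/40 mod 79. 40⁻¹ ≡ 2 (mod 79), so λ ≡ 37.
  x = λ² - 15 - 55 = 1369 - 70 ≡ 35; y = λ·(15 - 35) - 28 ≡ 22. → (35, 22)

(35, 22)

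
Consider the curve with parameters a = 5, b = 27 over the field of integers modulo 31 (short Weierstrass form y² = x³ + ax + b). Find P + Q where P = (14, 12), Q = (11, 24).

(22, 20)

(14, 12) + (11, 24). λ = (24 - 12)/(11 - 14) ≡ 12/28 mod 31. 28⁻¹ ≡ 10 (mod 31) since 28·10 = 280 ≡ 1, so λ ≡ 27.
  x = λ² - 14 - 11 = 729 - 25 ≡ 22; y = λ·(14 - 22) - 12 ≡ 20. → (22, 20)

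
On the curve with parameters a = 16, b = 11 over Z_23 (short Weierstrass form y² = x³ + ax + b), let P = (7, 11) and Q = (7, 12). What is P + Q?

The two points share x = 7 and their y-coordinates satisfy 11 + 12 ≡ 0 (mod 23), so they are inverses. Their sum is 𝒪.

O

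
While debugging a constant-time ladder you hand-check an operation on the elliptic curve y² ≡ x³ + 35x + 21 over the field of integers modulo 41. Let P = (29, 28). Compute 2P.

tangent at (29, 28): λ = (3·29² + 35)/(2·28) ≡ 16/15. 15⁻¹ ≡ 11 (mod 41) since 15·11 = 165 ≡ 1, so λ ≡ 16·11 ≡ 12.
  x = λ² - 29 - 29 = 144 - 58 ≡ 4; y = λ·(29 - 4) - 28 ≡ 26. → (4, 26)

(4, 26)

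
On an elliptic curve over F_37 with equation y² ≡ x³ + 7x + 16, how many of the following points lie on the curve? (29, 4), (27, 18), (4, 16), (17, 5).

(29, 4): 4² ≡ 16, rhs ≡ 3 → off.
(27, 18): 18² ≡ 28, rhs ≡ 19 → off.
(4, 16): 16² ≡ 34, rhs ≡ 34 → on.
(17, 5): 5² ≡ 25, rhs ≡ 16 → off.

1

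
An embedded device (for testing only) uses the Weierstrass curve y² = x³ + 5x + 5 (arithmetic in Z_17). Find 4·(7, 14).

Write P = (7, 14).
Repeated addition: build up to 4P.
2P: tangent at (7, 14): λ = (3·7² + 5)/(2·14) ≡ 16/11. 11⁻¹ ≡ 14 (mod 17) since 11·14 = 154 ≡ 1, so λ ≡ 16·14 ≡ 3.
  x = λ² - 7 - 7 = 9 - 14 ≡ 12; y = λ·(7 - 12) - 14 ≡ 5. → (12, 5)
3P: (12, 5) + (7, 14). λ = (14 - 5)/(7 - 12) ≡ 9/12 mod 17. 12⁻¹ ≡ 10 (mod 17), so λ ≡ 5.
  x = λ² - 12 - 7 = 25 - 19 ≡ 6; y = λ·(12 - 6) - 5 ≡ 8. → (6, 8)
4P: (6, 8) + (7, 14). λ = (14 - 8)/(7 - 6) ≡ 6/1 mod 17. 1⁻¹ ≡ 1 (mod 17) since 1·1 = 1 ≡ 1, so λ ≡ 6.
  x = λ² - 6 - 7 = 36 - 13 ≡ 6; y = λ·(6 - 6) - 8 ≡ 9. → (6, 9)

(6, 9)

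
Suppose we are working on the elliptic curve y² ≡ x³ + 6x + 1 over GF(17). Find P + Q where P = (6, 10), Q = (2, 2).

(13, 10)

(6, 10) + (2, 2). λ = (2 - 10)/(2 - 6) ≡ 9/13 mod 17. 13⁻¹ ≡ 4 (mod 17), so λ ≡ 2.
  x = λ² - 6 - 2 = 4 - 8 ≡ 13; y = λ·(6 - 13) - 10 ≡ 10. → (13, 10)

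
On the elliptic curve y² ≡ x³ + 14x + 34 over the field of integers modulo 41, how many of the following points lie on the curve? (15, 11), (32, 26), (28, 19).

1

(15, 11): 11² ≡ 39, rhs ≡ 11 → off.
(32, 26): 26² ≡ 20, rhs ≡ 40 → off.
(28, 19): 19² ≡ 33, rhs ≡ 33 → on.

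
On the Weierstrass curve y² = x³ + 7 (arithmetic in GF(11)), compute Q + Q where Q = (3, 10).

tangent at (3, 10): λ = (3·3² + 0)/(2·10) ≡ 5/9. 9⁻¹ ≡ 5 (mod 11), so λ ≡ 5·5 ≡ 3.
  x = λ² - 3 - 3 = 9 - 6 ≡ 3; y = λ·(3 - 3) - 10 ≡ 1. → (3, 1)

(3, 1)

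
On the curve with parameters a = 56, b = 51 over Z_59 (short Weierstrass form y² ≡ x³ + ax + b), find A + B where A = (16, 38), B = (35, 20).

(29, 24)

(16, 38) + (35, 20). λ = (20 - 38)/(35 - 16) ≡ 41/19 mod 59. 19⁻¹ ≡ 28 (mod 59), so λ ≡ 27.
  x = λ² - 16 - 35 = 729 - 51 ≡ 29; y = λ·(16 - 29) - 38 ≡ 24. → (29, 24)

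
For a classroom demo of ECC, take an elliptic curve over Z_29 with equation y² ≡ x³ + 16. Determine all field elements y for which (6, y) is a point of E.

x³ + 0x + 16 = 232 ≡ 0 (mod 29).
Only y = 0 satisfies y² ≡ 0.

0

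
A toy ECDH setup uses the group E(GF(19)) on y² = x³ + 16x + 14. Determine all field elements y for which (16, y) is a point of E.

none

x³ + 16x + 14 = 4366 ≡ 15 (mod 19).
15 is a non-residue mod 19; no y exists.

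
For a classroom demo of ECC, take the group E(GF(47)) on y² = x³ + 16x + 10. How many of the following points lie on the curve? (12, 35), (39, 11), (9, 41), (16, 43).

1

(12, 35): 35² ≡ 3, rhs ≡ 3 → on.
(39, 11): 11² ≡ 27, rhs ≡ 28 → off.
(9, 41): 41² ≡ 36, rhs ≡ 37 → off.
(16, 43): 43² ≡ 16, rhs ≡ 38 → off.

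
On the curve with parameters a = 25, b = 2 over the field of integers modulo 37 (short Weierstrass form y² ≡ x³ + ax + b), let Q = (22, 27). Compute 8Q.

(28, 26)

Repeated addition: build up to 8Q.
2Q: tangent at (22, 27): λ = (3·22² + 25)/(2·27) ≡ 34/17. 17⁻¹ ≡ 24 (mod 37), so λ ≡ 34·24 ≡ 2.
  x = λ² - 22 - 22 = 4 - 44 ≡ 34; y = λ·(22 - 34) - 27 ≡ 23. → (34, 23)
3Q: (34, 23) + (22, 27). λ = (27 - 23)/(22 - 34) ≡ 4/25 mod 37. 25⁻¹ ≡ 3 (mod 37), so λ ≡ 12.
  x = λ² - 34 - 22 = 144 - 56 ≡ 14; y = λ·(34 - 14) - 23 ≡ 32. → (14, 32)
4Q: (14, 32) + (22, 27). λ = (27 - 32)/(22 - 14) ≡ 32/8 mod 37. 8⁻¹ ≡ 14 (mod 37), so λ ≡ 4.
  x = λ² - 14 - 22 = 16 - 36 ≡ 17; y = λ·(14 - 17) - 32 ≡ 30. → (17, 30)
5Q: (17, 30) + (22, 27). λ = (27 - 30)/(22 - 17) ≡ 34/5 mod 37. 5⁻¹ ≡ 15 (mod 37), so λ ≡ 29.
  x = λ² - 17 - 22 = 841 - 39 ≡ 25; y = λ·(17 - 25) - 30 ≡ 34. → (25, 34)
6Q: (25, 34) + (22, 27). λ = (27 - 34)/(22 - 25) ≡ 30/34 mod 37. 34⁻¹ ≡ 12 (mod 37) since 34·12 = 408 ≡ 1, so λ ≡ 27.
  x = λ² - 25 - 22 = 729 - 47 ≡ 16; y = λ·(25 - 16) - 34 ≡ 24. → (16, 24)
7Q: (16, 24) + (22, 27). λ = (27 - 24)/(22 - 16) ≡ 3/6 mod 37. 6⁻¹ ≡ 31 (mod 37), so λ ≡ 19.
  x = λ² - 16 - 22 = 361 - 38 ≡ 27; y = λ·(16 - 27) - 24 ≡ 26. → (27, 26)
8Q: (27, 26) + (22, 27). λ = (27 - 26)/(22 - 27) ≡ 1/32 mod 37. 32⁻¹ ≡ 22 (mod 37), so λ ≡ 22.
  x = λ² - 27 - 22 = 484 - 49 ≡ 28; y = λ·(27 - 28) - 26 ≡ 26. → (28, 26)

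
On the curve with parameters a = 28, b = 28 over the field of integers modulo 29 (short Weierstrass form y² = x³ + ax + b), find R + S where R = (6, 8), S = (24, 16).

(6, 21)

(6, 8) + (24, 16). λ = (16 - 8)/(24 - 6) ≡ 8/18 mod 29. 18⁻¹ ≡ 21 (mod 29), so λ ≡ 23.
  x = λ² - 6 - 24 = 529 - 30 ≡ 6; y = λ·(6 - 6) - 8 ≡ 21. → (6, 21)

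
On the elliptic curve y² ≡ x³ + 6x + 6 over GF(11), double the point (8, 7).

(6, 4)

tangent at (8, 7): λ = (3·8² + 6)/(2·7) ≡ 0/3. 3⁻¹ ≡ 4 (mod 11) since 3·4 = 12 ≡ 1, so λ ≡ 0·4 ≡ 0.
  x = λ² - 8 - 8 = 0 - 16 ≡ 6; y = λ·(8 - 6) - 7 ≡ 4. → (6, 4)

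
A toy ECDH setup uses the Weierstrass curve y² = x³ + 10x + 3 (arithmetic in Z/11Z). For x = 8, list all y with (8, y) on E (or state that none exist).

x³ + 10x + 3 = 595 ≡ 1 (mod 11).
Square roots of 1 mod 11: 1 and 10 (since 1² = 1 ≡ 1).

1, 10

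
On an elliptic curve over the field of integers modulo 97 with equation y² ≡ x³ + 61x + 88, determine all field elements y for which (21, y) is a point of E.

x³ + 61x + 88 = 10630 ≡ 57 (mod 97).
57 is a non-residue mod 97; no y exists.

none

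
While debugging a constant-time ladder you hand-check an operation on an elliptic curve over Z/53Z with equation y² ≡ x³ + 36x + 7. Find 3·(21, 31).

(11, 12)

Write Q = (21, 31).
Repeated addition: build up to 3Q.
2Q: tangent at (21, 31): λ = (3·21² + 36)/(2·31) ≡ 34/9. 9⁻¹ ≡ 6 (mod 53) since 9·6 = 54 ≡ 1, so λ ≡ 34·6 ≡ 45.
  x = λ² - 21 - 21 = 2025 - 42 ≡ 22; y = λ·(21 - 22) - 31 ≡ 30. → (22, 30)
3Q: (22, 30) + (21, 31). λ = (31 - 30)/(21 - 22) ≡ 1/52 mod 53. 52⁻¹ ≡ 52 (mod 53), so λ ≡ 52.
  x = λ² - 22 - 21 = 2704 - 43 ≡ 11; y = λ·(22 - 11) - 30 ≡ 12. → (11, 12)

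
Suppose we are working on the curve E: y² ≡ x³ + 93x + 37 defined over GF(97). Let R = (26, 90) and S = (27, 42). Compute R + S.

(20, 10)

(26, 90) + (27, 42). λ = (42 - 90)/(27 - 26) ≡ 49/1 mod 97. 1⁻¹ ≡ 1 (mod 97), so λ ≡ 49.
  x = λ² - 26 - 27 = 2401 - 53 ≡ 20; y = λ·(26 - 20) - 90 ≡ 10. → (20, 10)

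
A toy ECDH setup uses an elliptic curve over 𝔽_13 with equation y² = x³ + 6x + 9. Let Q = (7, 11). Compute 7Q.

(6, 1)

Repeated addition: build up to 7Q.
2Q: tangent at (7, 11): λ = (3·7² + 6)/(2·11) ≡ 10/9. 9⁻¹ ≡ 3 (mod 13), so λ ≡ 10·3 ≡ 4.
  x = λ² - 7 - 7 = 16 - 14 ≡ 2; y = λ·(7 - 2) - 11 ≡ 9. → (2, 9)
3Q: (2, 9) + (7, 11). λ = (11 - 9)/(7 - 2) ≡ 2/5 mod 13. 5⁻¹ ≡ 8 (mod 13), so λ ≡ 3.
  x = λ² - 2 - 7 = 9 - 9 ≡ 0; y = λ·(2 - 0) - 9 ≡ 10. → (0, 10)
4Q: (0, 10) + (7, 11). λ = (11 - 10)/(7 - 0) ≡ 1/7 mod 13. 7⁻¹ ≡ 2 (mod 13), so λ ≡ 2.
  x = λ² - 0 - 7 = 4 - 7 ≡ 10; y = λ·(0 - 10) - 10 ≡ 9. → (10, 9)
5Q: (10, 9) + (7, 11). λ = (11 - 9)/(7 - 10) ≡ 2/10 mod 13. 10⁻¹ ≡ 4 (mod 13), so λ ≡ 8.
  x = λ² - 10 - 7 = 64 - 17 ≡ 8; y = λ·(10 - 8) - 9 ≡ 7. → (8, 7)
6Q: (8, 7) + (7, 11). λ = (11 - 7)/(7 - 8) ≡ 4/12 mod 13. 12⁻¹ ≡ 12 (mod 13), so λ ≡ 9.
  x = λ² - 8 - 7 = 81 - 15 ≡ 1; y = λ·(8 - 1) - 7 ≡ 4. → (1, 4)
7Q: (1, 4) + (7, 11). λ = (11 - 4)/(7 - 1) ≡ 7/6 mod 13. 6⁻¹ ≡ 11 (mod 13), so λ ≡ 12.
  x = λ² - 1 - 7 = 144 - 8 ≡ 6; y = λ·(1 - 6) - 4 ≡ 1. → (6, 1)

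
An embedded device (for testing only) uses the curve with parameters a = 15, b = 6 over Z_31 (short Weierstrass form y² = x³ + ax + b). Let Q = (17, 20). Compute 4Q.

(5, 19)

Repeated addition: build up to 4Q.
2Q: tangent at (17, 20): λ = (3·17² + 15)/(2·20) ≡ 14/9. 9⁻¹ ≡ 7 (mod 31) since 9·7 = 63 ≡ 1, so λ ≡ 14·7 ≡ 5.
  x = λ² - 17 - 17 = 25 - 34 ≡ 22; y = λ·(17 - 22) - 20 ≡ 17. → (22, 17)
3Q: (22, 17) + (17, 20). λ = (20 - 17)/(17 - 22) ≡ 3/26 mod 31. 26⁻¹ ≡ 6 (mod 31), so λ ≡ 18.
  x = λ² - 22 - 17 = 324 - 39 ≡ 6; y = λ·(22 - 6) - 17 ≡ 23. → (6, 23)
4Q: (6, 23) + (17, 20). λ = (20 - 23)/(17 - 6) ≡ 28/11 mod 31. 11⁻¹ ≡ 17 (mod 31) since 11·17 = 187 ≡ 1, so λ ≡ 11.
  x = λ² - 6 - 17 = 121 - 23 ≡ 5; y = λ·(6 - 5) - 23 ≡ 19. → (5, 19)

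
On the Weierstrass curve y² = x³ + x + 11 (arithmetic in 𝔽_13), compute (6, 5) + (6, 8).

The two points share x = 6 and their y-coordinates satisfy 5 + 8 ≡ 0 (mod 13), so they are inverses. Their sum is 𝒪.

O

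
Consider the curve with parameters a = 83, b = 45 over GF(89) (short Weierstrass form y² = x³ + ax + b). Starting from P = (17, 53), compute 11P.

(25, 52)

Double-and-add on 11 = (1011)₂. Start with P = (17, 53) for the leading 1-bit.
double: tangent at (17, 53): λ = (3·17² + 83)/(2·53) ≡ 60/17. 17⁻¹ ≡ 21 (mod 89) since 17·21 = 357 ≡ 1, so λ ≡ 60·21 ≡ 14.
  x = λ² - 17 - 17 = 196 - 34 ≡ 73; y = λ·(17 - 73) - 53 ≡ 53. → (73, 53)
double: tangent at (73, 53): λ = (3·73² + 83)/(2·53) ≡ 50/17. 17⁻¹ ≡ 21 (mod 89), so λ ≡ 50·21 ≡ 71.
  x = λ² - 73 - 73 = 5041 - 146 ≡ 0; y = λ·(73 - 0) - 53 ≡ 57. → (0, 57)
add P: (0, 57) + (17, 53). λ = (53 - 57)/(17 - 0) ≡ 85/17 mod 89. 17⁻¹ ≡ 21 (mod 89), so λ ≡ 5.
  x = λ² - 0 - 17 = 25 - 17 ≡ 8; y = λ·(0 - 8) - 57 ≡ 81. → (8, 81)
double: tangent at (8, 81): λ = (3·8² + 83)/(2·81) ≡ 8/73. 73⁻¹ ≡ 50 (mod 89) since 73·50 = 3650 ≡ 1, so λ ≡ 8·50 ≡ 44.
  x = λ² - 8 - 8 = 1936 - 16 ≡ 51; y = λ·(8 - 51) - 81 ≡ 74. → (51, 74)
add P: (51, 74) + (17, 53). λ = (53 - 74)/(17 - 51) ≡ 68/55 mod 89. 55⁻¹ ≡ 34 (mod 89), so λ ≡ 87.
  x = λ² - 51 - 17 = 7569 - 68 ≡ 25; y = λ·(51 - 25) - 74 ≡ 52. → (25, 52)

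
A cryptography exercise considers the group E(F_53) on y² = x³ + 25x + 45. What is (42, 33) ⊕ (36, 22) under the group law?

(42, 33) + (36, 22). λ = (22 - 33)/(36 - 42) ≡ 42/47 mod 53. 47⁻¹ ≡ 44 (mod 53) since 47·44 = 2068 ≡ 1, so λ ≡ 46.
  x = λ² - 42 - 36 = 2116 - 78 ≡ 24; y = λ·(42 - 24) - 33 ≡ 0. → (24, 0)

(24, 0)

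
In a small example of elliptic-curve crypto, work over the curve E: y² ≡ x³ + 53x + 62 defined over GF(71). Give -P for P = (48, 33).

(48, 38)

-(48, 33) = (48, -33 mod 71) = (48, 38).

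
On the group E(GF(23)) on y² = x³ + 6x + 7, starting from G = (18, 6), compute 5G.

(6, 12)

Repeated addition: build up to 5G.
2G: tangent at (18, 6): λ = (3·18² + 6)/(2·6) ≡ 12/12. 12⁻¹ ≡ 2 (mod 23), so λ ≡ 12·2 ≡ 1.
  x = λ² - 18 - 18 = 1 - 36 ≡ 11; y = λ·(18 - 11) - 6 ≡ 1. → (11, 1)
3G: (11, 1) + (18, 6). λ = (6 - 1)/(18 - 11) ≡ 5/7 mod 23. 7⁻¹ ≡ 10 (mod 23), so λ ≡ 4.
  x = λ² - 11 - 18 = 16 - 29 ≡ 10; y = λ·(11 - 10) - 1 ≡ 3. → (10, 3)
4G: (10, 3) + (18, 6). λ = (6 - 3)/(18 - 10) ≡ 3/8 mod 23. 8⁻¹ ≡ 3 (mod 23), so λ ≡ 9.
  x = λ² - 10 - 18 = 81 - 28 ≡ 7; y = λ·(10 - 7) - 3 ≡ 1. → (7, 1)
5G: (7, 1) + (18, 6). λ = (6 - 1)/(18 - 7) ≡ 5/11 mod 23. 11⁻¹ ≡ 21 (mod 23) since 11·21 = 231 ≡ 1, so λ ≡ 13.
  x = λ² - 7 - 18 = 169 - 25 ≡ 6; y = λ·(7 - 6) - 1 ≡ 12. → (6, 12)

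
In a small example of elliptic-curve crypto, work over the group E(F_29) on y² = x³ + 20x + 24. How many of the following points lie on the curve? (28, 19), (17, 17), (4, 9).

2

(28, 19): 19² ≡ 13, rhs ≡ 3 → off.
(17, 17): 17² ≡ 28, rhs ≡ 28 → on.
(4, 9): 9² ≡ 23, rhs ≡ 23 → on.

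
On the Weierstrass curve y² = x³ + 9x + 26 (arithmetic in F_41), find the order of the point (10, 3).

4

2P: tangent at (10, 3): λ = (3·10² + 9)/(2·3) ≡ 22/6. 6⁻¹ ≡ 7 (mod 41), so λ ≡ 22·7 ≡ 31.
  x = λ² - 10 - 10 = 961 - 20 ≡ 39; y = λ·(10 - 39) - 3 ≡ 0. → (39, 0)
3P: (39, 0) + (10, 3). λ = (3 - 0)/(10 - 39) ≡ 3/12 mod 41. 12⁻¹ ≡ 24 (mod 41), so λ ≡ 31.
  x = λ² - 39 - 10 = 961 - 49 ≡ 10; y = λ·(39 - 10) - 0 ≡ 38. → (10, 38)
4P: (10, 38) + (10, 3): same x and y₁ ≡ -y₂, so the sum is the point at infinity.
4P = the point at infinity, so the order is 4.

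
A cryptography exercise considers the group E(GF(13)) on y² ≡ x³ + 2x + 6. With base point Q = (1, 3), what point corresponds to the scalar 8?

Repeated addition: build up to 8Q.
2Q: tangent at (1, 3): λ = (3·1² + 2)/(2·3) ≡ 5/6. 6⁻¹ ≡ 11 (mod 13), so λ ≡ 5·11 ≡ 3.
  x = λ² - 1 - 1 = 9 - 2 ≡ 7; y = λ·(1 - 7) - 3 ≡ 5. → (7, 5)
3Q: (7, 5) + (1, 3). λ = (3 - 5)/(1 - 7) ≡ 11/7 mod 13. 7⁻¹ ≡ 2 (mod 13) since 7·2 = 14 ≡ 1, so λ ≡ 9.
  x = λ² - 7 - 1 = 81 - 8 ≡ 8; y = λ·(7 - 8) - 5 ≡ 12. → (8, 12)
4Q: (8, 12) + (1, 3). λ = (3 - 12)/(1 - 8) ≡ 4/6 mod 13. 6⁻¹ ≡ 11 (mod 13) since 6·11 = 66 ≡ 1, so λ ≡ 5.
  x = λ² - 8 - 1 = 25 - 9 ≡ 3; y = λ·(8 - 3) - 12 ≡ 0. → (3, 0)
5Q: (3, 0) + (1, 3). λ = (3 - 0)/(1 - 3) ≡ 3/11 mod 13. 11⁻¹ ≡ 6 (mod 13) since 11·6 = 66 ≡ 1, so λ ≡ 5.
  x = λ² - 3 - 1 = 25 - 4 ≡ 8; y = λ·(3 - 8) - 0 ≡ 1. → (8, 1)
6Q: (8, 1) + (1, 3). λ = (3 - 1)/(1 - 8) ≡ 2/6 mod 13. 6⁻¹ ≡ 11 (mod 13) since 6·11 = 66 ≡ 1, so λ ≡ 9.
  x = λ² - 8 - 1 = 81 - 9 ≡ 7; y = λ·(8 - 7) - 1 ≡ 8. → (7, 8)
7Q: (7, 8) + (1, 3). λ = (3 - 8)/(1 - 7) ≡ 8/7 mod 13. 7⁻¹ ≡ 2 (mod 13) since 7·2 = 14 ≡ 1, so λ ≡ 3.
  x = λ² - 7 - 1 = 9 - 8 ≡ 1; y = λ·(7 - 1) - 8 ≡ 10. → (1, 10)
8Q: (1, 10) + (1, 3): same x and y₁ ≡ -y₂, so the sum is O.

O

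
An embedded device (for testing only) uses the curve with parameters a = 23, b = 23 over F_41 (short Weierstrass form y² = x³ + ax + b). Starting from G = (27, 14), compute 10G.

(38, 38)

Double-and-add on 10 = (1010)₂. Start with G = (27, 14) for the leading 1-bit.
double: tangent at (27, 14): λ = (3·27² + 23)/(2·14) ≡ 37/28. 28⁻¹ ≡ 22 (mod 41), so λ ≡ 37·22 ≡ 35.
  x = λ² - 27 - 27 = 1225 - 54 ≡ 23; y = λ·(27 - 23) - 14 ≡ 3. → (23, 3)
double: tangent at (23, 3): λ = (3·23² + 23)/(2·3) ≡ 11/6. 6⁻¹ ≡ 7 (mod 41), so λ ≡ 11·7 ≡ 36.
  x = λ² - 23 - 23 = 1296 - 46 ≡ 20; y = λ·(23 - 20) - 3 ≡ 23. → (20, 23)
add G: (20, 23) + (27, 14). λ = (14 - 23)/(27 - 20) ≡ 32/7 mod 41. 7⁻¹ ≡ 6 (mod 41) since 7·6 = 42 ≡ 1, so λ ≡ 28.
  x = λ² - 20 - 27 = 784 - 47 ≡ 40; y = λ·(20 - 40) - 23 ≡ 32. → (40, 32)
double: tangent at (40, 32): λ = (3·40² + 23)/(2·32) ≡ 26/23. 23⁻¹ ≡ 25 (mod 41), so λ ≡ 26·25 ≡ 35.
  x = λ² - 40 - 40 = 1225 - 80 ≡ 38; y = λ·(40 - 38) - 32 ≡ 38. → (38, 38)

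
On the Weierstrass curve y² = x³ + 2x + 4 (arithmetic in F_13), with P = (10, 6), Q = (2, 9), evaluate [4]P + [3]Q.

First 4P:
Repeated addition: build up to 4P.
2P: tangent at (10, 6): λ = (3·10² + 2)/(2·6) ≡ 3/12. 12⁻¹ ≡ 12 (mod 13) since 12·12 = 144 ≡ 1, so λ ≡ 3·12 ≡ 10.
  x = λ² - 10 - 10 = 100 - 20 ≡ 2; y = λ·(10 - 2) - 6 ≡ 9. → (2, 9)
3P: (2, 9) + (10, 6). λ = (6 - 9)/(10 - 2) ≡ 10/8 mod 13. 8⁻¹ ≡ 5 (mod 13) since 8·5 = 40 ≡ 1, so λ ≡ 11.
  x = λ² - 2 - 10 = 121 - 12 ≡ 5; y = λ·(2 - 5) - 9 ≡ 10. → (5, 10)
4P: (5, 10) + (10, 6). λ = (6 - 10)/(10 - 5) ≡ 9/5 mod 13. 5⁻¹ ≡ 8 (mod 13), so λ ≡ 7.
  x = λ² - 5 - 10 = 49 - 15 ≡ 8; y = λ·(5 - 8) - 10 ≡ 8. → (8, 8)
4P = (8, 8).
Next 3Q:
Repeated addition: build up to 3Q.
2Q: tangent at (2, 9): λ = (3·2² + 2)/(2·9) ≡ 1/5. 5⁻¹ ≡ 8 (mod 13) since 5·8 = 40 ≡ 1, so λ ≡ 1·8 ≡ 8.
  x = λ² - 2 - 2 = 64 - 4 ≡ 8; y = λ·(2 - 8) - 9 ≡ 8. → (8, 8)
3Q: (8, 8) + (2, 9). λ = (9 - 8)/(2 - 8) ≡ 1/7 mod 13. 7⁻¹ ≡ 2 (mod 13), so λ ≡ 2.
  x = λ² - 8 - 2 = 4 - 10 ≡ 7; y = λ·(8 - 7) - 8 ≡ 7. → (7, 7)
3Q = (7, 7).
Finally 4P + 3Q:
(8, 8) + (7, 7). λ = (7 - 8)/(7 - 8) ≡ 12/12 mod 13. 12⁻¹ ≡ 12 (mod 13) since 12·12 = 144 ≡ 1, so λ ≡ 1.
  x = λ² - 8 - 7 = 1 - 15 ≡ 12; y = λ·(8 - 12) - 8 ≡ 1. → (12, 1)

(12, 1)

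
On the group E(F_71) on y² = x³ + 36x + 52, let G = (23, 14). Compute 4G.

(28, 24)

Double-and-add on 4 = (100)₂. Start with G = (23, 14) for the leading 1-bit.
double: tangent at (23, 14): λ = (3·23² + 36)/(2·14) ≡ 61/28. 28⁻¹ ≡ 33 (mod 71) since 28·33 = 924 ≡ 1, so λ ≡ 61·33 ≡ 25.
  x = λ² - 23 - 23 = 625 - 46 ≡ 11; y = λ·(23 - 11) - 14 ≡ 2. → (11, 2)
double: tangent at (11, 2): λ = (3·11² + 36)/(2·2) ≡ 44/4. 4⁻¹ ≡ 18 (mod 71) since 4·18 = 72 ≡ 1, so λ ≡ 44·18 ≡ 11.
  x = λ² - 11 - 11 = 121 - 22 ≡ 28; y = λ·(11 - 28) - 2 ≡ 24. → (28, 24)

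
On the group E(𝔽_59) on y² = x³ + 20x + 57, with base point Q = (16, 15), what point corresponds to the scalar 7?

Repeated addition: build up to 7Q.
2Q: tangent at (16, 15): λ = (3·16² + 20)/(2·15) ≡ 21/30. 30⁻¹ ≡ 2 (mod 59), so λ ≡ 21·2 ≡ 42.
  x = λ² - 16 - 16 = 1764 - 32 ≡ 21; y = λ·(16 - 21) - 15 ≡ 11. → (21, 11)
3Q: (21, 11) + (16, 15). λ = (15 - 11)/(16 - 21) ≡ 4/54 mod 59. 54⁻¹ ≡ 47 (mod 59), so λ ≡ 11.
  x = λ² - 21 - 16 = 121 - 37 ≡ 25; y = λ·(21 - 25) - 11 ≡ 4. → (25, 4)
4Q: (25, 4) + (16, 15). λ = (15 - 4)/(16 - 25) ≡ 11/50 mod 59. 50⁻¹ ≡ 13 (mod 59), so λ ≡ 25.
  x = λ² - 25 - 16 = 625 - 41 ≡ 53; y = λ·(25 - 53) - 4 ≡ 4. → (53, 4)
5Q: (53, 4) + (16, 15). λ = (15 - 4)/(16 - 53) ≡ 11/22 mod 59. 22⁻¹ ≡ 51 (mod 59), so λ ≡ 30.
  x = λ² - 53 - 16 = 900 - 69 ≡ 5; y = λ·(53 - 5) - 4 ≡ 20. → (5, 20)
6Q: (5, 20) + (16, 15). λ = (15 - 20)/(16 - 5) ≡ 54/11 mod 59. 11⁻¹ ≡ 43 (mod 59) since 11·43 = 473 ≡ 1, so λ ≡ 21.
  x = λ² - 5 - 16 = 441 - 21 ≡ 7; y = λ·(5 - 7) - 20 ≡ 56. → (7, 56)
7Q: (7, 56) + (16, 15). λ = (15 - 56)/(16 - 7) ≡ 18/9 mod 59. 9⁻¹ ≡ 46 (mod 59) since 9·46 = 414 ≡ 1, so λ ≡ 2.
  x = λ² - 7 - 16 = 4 - 23 ≡ 40; y = λ·(7 - 40) - 56 ≡ 55. → (40, 55)

(40, 55)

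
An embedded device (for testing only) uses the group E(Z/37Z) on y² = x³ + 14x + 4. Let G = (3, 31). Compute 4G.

Repeated addition: build up to 4G.
2G: tangent at (3, 31): λ = (3·3² + 14)/(2·31) ≡ 4/25. 25⁻¹ ≡ 3 (mod 37), so λ ≡ 4·3 ≡ 12.
  x = λ² - 3 - 3 = 144 - 6 ≡ 27; y = λ·(3 - 27) - 31 ≡ 14. → (27, 14)
3G: (27, 14) + (3, 31). λ = (31 - 14)/(3 - 27) ≡ 17/13 mod 37. 13⁻¹ ≡ 20 (mod 37), so λ ≡ 7.
  x = λ² - 27 - 3 = 49 - 30 ≡ 19; y = λ·(27 - 19) - 14 ≡ 5. → (19, 5)
4G: (19, 5) + (3, 31). λ = (31 - 5)/(3 - 19) ≡ 26/21 mod 37. 21⁻¹ ≡ 30 (mod 37) since 21·30 = 630 ≡ 1, so λ ≡ 3.
  x = λ² - 19 - 3 = 9 - 22 ≡ 24; y = λ·(19 - 24) - 5 ≡ 17. → (24, 17)

(24, 17)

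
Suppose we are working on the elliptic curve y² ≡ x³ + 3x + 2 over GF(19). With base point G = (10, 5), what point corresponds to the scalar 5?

Repeated addition: build up to 5G.
2G: tangent at (10, 5): λ = (3·10² + 3)/(2·5) ≡ 18/10. 10⁻¹ ≡ 2 (mod 19) since 10·2 = 20 ≡ 1, so λ ≡ 18·2 ≡ 17.
  x = λ² - 10 - 10 = 289 - 20 ≡ 3; y = λ·(10 - 3) - 5 ≡ 0. → (3, 0)
3G: (3, 0) + (10, 5). λ = (5 - 0)/(10 - 3) ≡ 5/7 mod 19. 7⁻¹ ≡ 11 (mod 19), so λ ≡ 17.
  x = λ² - 3 - 10 = 289 - 13 ≡ 10; y = λ·(3 - 10) - 0 ≡ 14. → (10, 14)
4G: (10, 14) + (10, 5): same x and y₁ ≡ -y₂, so the sum is O.
5G: O + (10, 5) = (10, 5) (identity).

(10, 5)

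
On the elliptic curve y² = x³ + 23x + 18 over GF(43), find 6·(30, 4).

Write G = (30, 4).
Double-and-add on 6 = (110)₂. Start with G = (30, 4) for the leading 1-bit.
double: tangent at (30, 4): λ = (3·30² + 23)/(2·4) ≡ 14/8. 8⁻¹ ≡ 27 (mod 43) since 8·27 = 216 ≡ 1, so λ ≡ 14·27 ≡ 34.
  x = λ² - 30 - 30 = 1156 - 60 ≡ 21; y = λ·(30 - 21) - 4 ≡ 1. → (21, 1)
add G: (21, 1) + (30, 4). λ = (4 - 1)/(30 - 21) ≡ 3/9 mod 43. 9⁻¹ ≡ 24 (mod 43) since 9·24 = 216 ≡ 1, so λ ≡ 29.
  x = λ² - 21 - 30 = 841 - 51 ≡ 16; y = λ·(21 - 16) - 1 ≡ 15. → (16, 15)
double: tangent at (16, 15): λ = (3·16² + 23)/(2·15) ≡ 17/30. 30⁻¹ ≡ 33 (mod 43) since 30·33 = 990 ≡ 1, so λ ≡ 17·33 ≡ 2.
  x = λ² - 16 - 16 = 4 - 32 ≡ 15; y = λ·(16 - 15) - 15 ≡ 30. → (15, 30)

(15, 30)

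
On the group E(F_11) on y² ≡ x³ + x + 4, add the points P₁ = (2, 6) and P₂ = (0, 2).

(2, 6) + (0, 2). λ = (2 - 6)/(0 - 2) ≡ 7/9 mod 11. 9⁻¹ ≡ 5 (mod 11), so λ ≡ 2.
  x = λ² - 2 - 0 = 4 - 2 ≡ 2; y = λ·(2 - 2) - 6 ≡ 5. → (2, 5)

(2, 5)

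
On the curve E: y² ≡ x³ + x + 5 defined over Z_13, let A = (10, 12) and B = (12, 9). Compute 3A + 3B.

(12, 9)

First 3A:
Repeated addition: build up to 3A.
2A: tangent at (10, 12): λ = (3·10² + 1)/(2·12) ≡ 2/11. 11⁻¹ ≡ 6 (mod 13) since 11·6 = 66 ≡ 1, so λ ≡ 2·6 ≡ 12.
  x = λ² - 10 - 10 = 144 - 20 ≡ 7; y = λ·(10 - 7) - 12 ≡ 11. → (7, 11)
3A: (7, 11) + (10, 12). λ = (12 - 11)/(10 - 7) ≡ 1/3 mod 13. 3⁻¹ ≡ 9 (mod 13) since 3·9 = 27 ≡ 1, so λ ≡ 9.
  x = λ² - 7 - 10 = 81 - 17 ≡ 12; y = λ·(7 - 12) - 11 ≡ 9. → (12, 9)
3A = (12, 9).
Next 3B:
Repeated addition: build up to 3B.
2B: tangent at (12, 9): λ = (3·12² + 1)/(2·9) ≡ 4/5. 5⁻¹ ≡ 8 (mod 13), so λ ≡ 4·8 ≡ 6.
  x = λ² - 12 - 12 = 36 - 24 ≡ 12; y = λ·(12 - 12) - 9 ≡ 4. → (12, 4)
3B: (12, 4) + (12, 9): same x and y₁ ≡ -y₂, so the sum is O.
3B = O.
Finally 3A + 3B:
(12, 9) + O = (12, 9) (identity).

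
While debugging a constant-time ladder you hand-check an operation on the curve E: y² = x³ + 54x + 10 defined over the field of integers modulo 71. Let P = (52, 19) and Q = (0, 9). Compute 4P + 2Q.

(25, 67)

First 4P:
Repeated addition: build up to 4P.
2P: tangent at (52, 19): λ = (3·52² + 54)/(2·19) ≡ 1/38. 38⁻¹ ≡ 43 (mod 71) since 38·43 = 1634 ≡ 1, so λ ≡ 1·43 ≡ 43.
  x = λ² - 52 - 52 = 1849 - 104 ≡ 41; y = λ·(52 - 41) - 19 ≡ 28. → (41, 28)
3P: (41, 28) + (52, 19). λ = (19 - 28)/(52 - 41) ≡ 62/11 mod 71. 11⁻¹ ≡ 13 (mod 71) since 11·13 = 143 ≡ 1, so λ ≡ 25.
  x = λ² - 41 - 52 = 625 - 93 ≡ 35; y = λ·(41 - 35) - 28 ≡ 51. → (35, 51)
4P: (35, 51) + (52, 19). λ = (19 - 51)/(52 - 35) ≡ 39/17 mod 71. 17⁻¹ ≡ 46 (mod 71), so λ ≡ 19.
  x = λ² - 35 - 52 = 361 - 87 ≡ 61; y = λ·(35 - 61) - 51 ≡ 23. → (61, 23)
4P = (61, 23).
Next 2Q:
Repeated addition: build up to 2Q.
2Q: tangent at (0, 9): λ = (3·0² + 54)/(2·9) ≡ 54/18. 18⁻¹ ≡ 4 (mod 71) since 18·4 = 72 ≡ 1, so λ ≡ 54·4 ≡ 3.
  x = λ² - 0 - 0 = 9 - 0 ≡ 9; y = λ·(0 - 9) - 9 ≡ 35. → (9, 35)
2Q = (9, 35).
Finally 4P + 2Q:
(61, 23) + (9, 35). λ = (35 - 23)/(9 - 61) ≡ 12/19 mod 71. 19⁻¹ ≡ 15 (mod 71), so λ ≡ 38.
  x = λ² - 61 - 9 = 1444 - 70 ≡ 25; y = λ·(61 - 25) - 23 ≡ 67. → (25, 67)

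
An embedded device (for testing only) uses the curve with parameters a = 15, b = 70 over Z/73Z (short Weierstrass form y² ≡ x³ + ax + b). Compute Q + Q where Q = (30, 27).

(37, 55)

tangent at (30, 27): λ = (3·30² + 15)/(2·27) ≡ 14/54. 54⁻¹ ≡ 23 (mod 73), so λ ≡ 14·23 ≡ 30.
  x = λ² - 30 - 30 = 900 - 60 ≡ 37; y = λ·(30 - 37) - 27 ≡ 55. → (37, 55)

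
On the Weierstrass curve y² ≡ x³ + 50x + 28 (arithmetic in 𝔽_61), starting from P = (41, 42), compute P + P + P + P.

Repeated addition: build up to 4P.
2P: tangent at (41, 42): λ = (3·41² + 50)/(2·42) ≡ 30/23. 23⁻¹ ≡ 8 (mod 61) since 23·8 = 184 ≡ 1, so λ ≡ 30·8 ≡ 57.
  x = λ² - 41 - 41 = 3249 - 82 ≡ 56; y = λ·(41 - 56) - 42 ≡ 18. → (56, 18)
3P: (56, 18) + (41, 42). λ = (42 - 18)/(41 - 56) ≡ 24/46 mod 61. 46⁻¹ ≡ 4 (mod 61), so λ ≡ 35.
  x = λ² - 56 - 41 = 1225 - 97 ≡ 30; y = λ·(56 - 30) - 18 ≡ 38. → (30, 38)
4P: (30, 38) + (41, 42). λ = (42 - 38)/(41 - 30) ≡ 4/11 mod 61. 11⁻¹ ≡ 50 (mod 61) since 11·50 = 550 ≡ 1, so λ ≡ 17.
  x = λ² - 30 - 41 = 289 - 71 ≡ 35; y = λ·(30 - 35) - 38 ≡ 60. → (35, 60)

(35, 60)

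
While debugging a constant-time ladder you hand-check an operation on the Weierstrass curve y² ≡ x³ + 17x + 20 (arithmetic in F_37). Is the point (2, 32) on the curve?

y² = 32² ≡ 25; x³ + 17x + 20 = 62 ≡ 25 (mod 37). 25 = 25.

yes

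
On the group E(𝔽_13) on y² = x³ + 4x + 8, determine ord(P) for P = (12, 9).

2P: tangent at (12, 9): λ = (3·12² + 4)/(2·9) ≡ 7/5. 5⁻¹ ≡ 8 (mod 13) since 5·8 = 40 ≡ 1, so λ ≡ 7·8 ≡ 4.
  x = λ² - 12 - 12 = 16 - 24 ≡ 5; y = λ·(12 - 5) - 9 ≡ 6. → (5, 6)
3P: (5, 6) + (12, 9). λ = (9 - 6)/(12 - 5) ≡ 3/7 mod 13. 7⁻¹ ≡ 2 (mod 13), so λ ≡ 6.
  x = λ² - 5 - 12 = 36 - 17 ≡ 6; y = λ·(5 - 6) - 6 ≡ 1. → (6, 1)
4P: (6, 1) + (12, 9). λ = (9 - 1)/(12 - 6) ≡ 8/6 mod 13. 6⁻¹ ≡ 11 (mod 13) since 6·11 = 66 ≡ 1, so λ ≡ 10.
  x = λ² - 6 - 12 = 100 - 18 ≡ 4; y = λ·(6 - 4) - 1 ≡ 6. → (4, 6)
5P: (4, 6) + (12, 9). λ = (9 - 6)/(12 - 4) ≡ 3/8 mod 13. 8⁻¹ ≡ 5 (mod 13), so λ ≡ 2.
  x = λ² - 4 - 12 = 4 - 16 ≡ 1; y = λ·(4 - 1) - 6 ≡ 0. → (1, 0)
6P: (1, 0) + (12, 9). λ = (9 - 0)/(12 - 1) ≡ 9/11 mod 13. 11⁻¹ ≡ 6 (mod 13) since 11·6 = 66 ≡ 1, so λ ≡ 2.
  x = λ² - 1 - 12 = 4 - 13 ≡ 4; y = λ·(1 - 4) - 0 ≡ 7. → (4, 7)
7P: (4, 7) + (12, 9). λ = (9 - 7)/(12 - 4) ≡ 2/8 mod 13. 8⁻¹ ≡ 5 (mod 13), so λ ≡ 10.
  x = λ² - 4 - 12 = 100 - 16 ≡ 6; y = λ·(4 - 6) - 7 ≡ 12. → (6, 12)
8P: (6, 12) + (12, 9). λ = (9 - 12)/(12 - 6) ≡ 10/6 mod 13. 6⁻¹ ≡ 11 (mod 13), so λ ≡ 6.
  x = λ² - 6 - 12 = 36 - 18 ≡ 5; y = λ·(6 - 5) - 12 ≡ 7. → (5, 7)
9P: (5, 7) + (12, 9). λ = (9 - 7)/(12 - 5) ≡ 2/7 mod 13. 7⁻¹ ≡ 2 (mod 13) since 7·2 = 14 ≡ 1, so λ ≡ 4.
  x = λ² - 5 - 12 = 16 - 17 ≡ 12; y = λ·(5 - 12) - 7 ≡ 4. → (12, 4)
10P: (12, 4) + (12, 9): same x and y₁ ≡ -y₂, so the sum is O.
10P = O, so the order is 10.

10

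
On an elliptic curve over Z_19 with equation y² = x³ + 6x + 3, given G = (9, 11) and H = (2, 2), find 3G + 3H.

First 3G:
Repeated addition: build up to 3G.
2G: tangent at (9, 11): λ = (3·9² + 6)/(2·11) ≡ 2/3. 3⁻¹ ≡ 13 (mod 19), so λ ≡ 2·13 ≡ 7.
  x = λ² - 9 - 9 = 49 - 18 ≡ 12; y = λ·(9 - 12) - 11 ≡ 6. → (12, 6)
3G: (12, 6) + (9, 11). λ = (11 - 6)/(9 - 12) ≡ 5/16 mod 19. 16⁻¹ ≡ 6 (mod 19), so λ ≡ 11.
  x = λ² - 12 - 9 = 121 - 21 ≡ 5; y = λ·(12 - 5) - 6 ≡ 14. → (5, 14)
3G = (5, 14).
Next 3H:
Repeated addition: build up to 3H.
2H: tangent at (2, 2): λ = (3·2² + 6)/(2·2) ≡ 18/4. 4⁻¹ ≡ 5 (mod 19) since 4·5 = 20 ≡ 1, so λ ≡ 18·5 ≡ 14.
  x = λ² - 2 - 2 = 196 - 4 ≡ 2; y = λ·(2 - 2) - 2 ≡ 17. → (2, 17)
3H: (2, 17) + (2, 2): same x and y₁ ≡ -y₂, so the sum is O.
3H = O.
Finally 3G + 3H:
(5, 14) + O = (5, 14) (identity).

(5, 14)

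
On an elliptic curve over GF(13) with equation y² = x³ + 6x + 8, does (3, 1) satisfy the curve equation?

y² = 1² ≡ 1; x³ + 6x + 8 = 53 ≡ 1 (mod 13). 1 = 1.

yes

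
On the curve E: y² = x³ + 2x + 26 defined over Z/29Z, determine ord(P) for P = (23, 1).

2P: tangent at (23, 1): λ = (3·23² + 2)/(2·1) ≡ 23/2. 2⁻¹ ≡ 15 (mod 29), so λ ≡ 23·15 ≡ 26.
  x = λ² - 23 - 23 = 676 - 46 ≡ 21; y = λ·(23 - 21) - 1 ≡ 22. → (21, 22)
3P: (21, 22) + (23, 1). λ = (1 - 22)/(23 - 21) ≡ 8/2 mod 29. 2⁻¹ ≡ 15 (mod 29), so λ ≡ 4.
  x = λ² - 21 - 23 = 16 - 44 ≡ 1; y = λ·(21 - 1) - 22 ≡ 0. → (1, 0)
4P: (1, 0) + (23, 1). λ = (1 - 0)/(23 - 1) ≡ 1/22 mod 29. 22⁻¹ ≡ 4 (mod 29), so λ ≡ 4.
  x = λ² - 1 - 23 = 16 - 24 ≡ 21; y = λ·(1 - 21) - 0 ≡ 7. → (21, 7)
5P: (21, 7) + (23, 1). λ = (1 - 7)/(23 - 21) ≡ 23/2 mod 29. 2⁻¹ ≡ 15 (mod 29), so λ ≡ 26.
  x = λ² - 21 - 23 = 676 - 44 ≡ 23; y = λ·(21 - 23) - 7 ≡ 28. → (23, 28)
6P: (23, 28) + (23, 1): same x and y₁ ≡ -y₂, so the sum is ∞.
6P = ∞, so the order is 6.

6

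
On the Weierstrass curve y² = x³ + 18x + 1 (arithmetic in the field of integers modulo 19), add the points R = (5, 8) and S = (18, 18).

(3, 14)

(5, 8) + (18, 18). λ = (18 - 8)/(18 - 5) ≡ 10/13 mod 19. 13⁻¹ ≡ 3 (mod 19), so λ ≡ 11.
  x = λ² - 5 - 18 = 121 - 23 ≡ 3; y = λ·(5 - 3) - 8 ≡ 14. → (3, 14)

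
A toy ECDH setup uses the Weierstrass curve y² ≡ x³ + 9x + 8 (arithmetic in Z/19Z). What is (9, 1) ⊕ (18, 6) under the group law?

(9, 1) + (18, 6). λ = (6 - 1)/(18 - 9) ≡ 5/9 mod 19. 9⁻¹ ≡ 17 (mod 19) since 9·17 = 153 ≡ 1, so λ ≡ 9.
  x = λ² - 9 - 18 = 81 - 27 ≡ 16; y = λ·(9 - 16) - 1 ≡ 12. → (16, 12)

(16, 12)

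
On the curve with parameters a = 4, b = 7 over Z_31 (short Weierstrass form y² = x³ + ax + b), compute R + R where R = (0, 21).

(5, 11)

tangent at (0, 21): λ = (3·0² + 4)/(2·21) ≡ 4/11. 11⁻¹ ≡ 17 (mod 31) since 11·17 = 187 ≡ 1, so λ ≡ 4·17 ≡ 6.
  x = λ² - 0 - 0 = 36 - 0 ≡ 5; y = λ·(0 - 5) - 21 ≡ 11. → (5, 11)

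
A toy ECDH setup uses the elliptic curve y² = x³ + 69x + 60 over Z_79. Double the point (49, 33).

tangent at (49, 33): λ = (3·49² + 69)/(2·33) ≡ 4/66. 66⁻¹ ≡ 6 (mod 79), so λ ≡ 4·6 ≡ 24.
  x = λ² - 49 - 49 = 576 - 98 ≡ 4; y = λ·(49 - 4) - 33 ≡ 20. → (4, 20)

(4, 20)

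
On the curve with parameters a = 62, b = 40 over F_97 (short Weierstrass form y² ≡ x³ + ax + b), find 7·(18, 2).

Write Q = (18, 2).
Double-and-add on 7 = (111)₂. Start with Q = (18, 2) for the leading 1-bit.
double: tangent at (18, 2): λ = (3·18² + 62)/(2·2) ≡ 64/4. 4⁻¹ ≡ 73 (mod 97) since 4·73 = 292 ≡ 1, so λ ≡ 64·73 ≡ 16.
  x = λ² - 18 - 18 = 256 - 36 ≡ 26; y = λ·(18 - 26) - 2 ≡ 64. → (26, 64)
add Q: (26, 64) + (18, 2). λ = (2 - 64)/(18 - 26) ≡ 35/89 mod 97. 89⁻¹ ≡ 12 (mod 97), so λ ≡ 32.
  x = λ² - 26 - 18 = 1024 - 44 ≡ 10; y = λ·(26 - 10) - 64 ≡ 60. → (10, 60)
double: tangent at (10, 60): λ = (3·10² + 62)/(2·60) ≡ 71/23. 23⁻¹ ≡ 38 (mod 97), so λ ≡ 71·38 ≡ 79.
  x = λ² - 10 - 10 = 6241 - 20 ≡ 13; y = λ·(10 - 13) - 60 ≡ 91. → (13, 91)
add Q: (13, 91) + (18, 2). λ = (2 - 91)/(18 - 13) ≡ 8/5 mod 97. 5⁻¹ ≡ 39 (mod 97), so λ ≡ 21.
  x = λ² - 13 - 18 = 441 - 31 ≡ 22; y = λ·(13 - 22) - 91 ≡ 11. → (22, 11)

(22, 11)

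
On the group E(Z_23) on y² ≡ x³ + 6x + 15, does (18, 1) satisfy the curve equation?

y² = 1² ≡ 1; x³ + 6x + 15 = 5955 ≡ 21 (mod 23). 1 ≠ 21.

no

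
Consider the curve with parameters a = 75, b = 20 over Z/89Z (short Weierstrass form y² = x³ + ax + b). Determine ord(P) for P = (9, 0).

2

2P: (9, 0) + (9, 0): same x and y₁ ≡ -y₂, so the sum is O.
2P = O, so the order is 2.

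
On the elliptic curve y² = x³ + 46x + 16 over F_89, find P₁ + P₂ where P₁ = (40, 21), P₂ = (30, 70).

(35, 88)

(40, 21) + (30, 70). λ = (70 - 21)/(30 - 40) ≡ 49/79 mod 89. 79⁻¹ ≡ 80 (mod 89), so λ ≡ 4.
  x = λ² - 40 - 30 = 16 - 70 ≡ 35; y = λ·(40 - 35) - 21 ≡ 88. → (35, 88)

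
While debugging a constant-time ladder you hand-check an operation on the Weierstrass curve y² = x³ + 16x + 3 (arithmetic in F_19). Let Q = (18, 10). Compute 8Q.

Repeated addition: build up to 8Q.
2Q: tangent at (18, 10): λ = (3·18² + 16)/(2·10) ≡ 0/1. 1⁻¹ ≡ 1 (mod 19) since 1·1 = 1 ≡ 1, so λ ≡ 0·1 ≡ 0.
  x = λ² - 18 - 18 = 0 - 36 ≡ 2; y = λ·(18 - 2) - 10 ≡ 9. → (2, 9)
3Q: (2, 9) + (18, 10). λ = (10 - 9)/(18 - 2) ≡ 1/16 mod 19. 16⁻¹ ≡ 6 (mod 19) since 16·6 = 96 ≡ 1, so λ ≡ 6.
  x = λ² - 2 - 18 = 36 - 20 ≡ 16; y = λ·(2 - 16) - 9 ≡ 2. → (16, 2)
4Q: (16, 2) + (18, 10). λ = (10 - 2)/(18 - 16) ≡ 8/2 mod 19. 2⁻¹ ≡ 10 (mod 19), so λ ≡ 4.
  x = λ² - 16 - 18 = 16 - 34 ≡ 1; y = λ·(16 - 1) - 2 ≡ 1. → (1, 1)
5Q: (1, 1) + (18, 10). λ = (10 - 1)/(18 - 1) ≡ 9/17 mod 19. 17⁻¹ ≡ 9 (mod 19), so λ ≡ 5.
  x = λ² - 1 - 18 = 25 - 19 ≡ 6; y = λ·(1 - 6) - 1 ≡ 12. → (6, 12)
6Q: (6, 12) + (18, 10). λ = (10 - 12)/(18 - 6) ≡ 17/12 mod 19. 12⁻¹ ≡ 8 (mod 19), so λ ≡ 3.
  x = λ² - 6 - 18 = 9 - 24 ≡ 4; y = λ·(6 - 4) - 12 ≡ 13. → (4, 13)
7Q: (4, 13) + (18, 10). λ = (10 - 13)/(18 - 4) ≡ 16/14 mod 19. 14⁻¹ ≡ 15 (mod 19), so λ ≡ 12.
  x = λ² - 4 - 18 = 144 - 22 ≡ 8; y = λ·(4 - 8) - 13 ≡ 15. → (8, 15)
8Q: (8, 15) + (18, 10). λ = (10 - 15)/(18 - 8) ≡ 14/10 mod 19. 10⁻¹ ≡ 2 (mod 19), so λ ≡ 9.
  x = λ² - 8 - 18 = 81 - 26 ≡ 17; y = λ·(8 - 17) - 15 ≡ 18. → (17, 18)

(17, 18)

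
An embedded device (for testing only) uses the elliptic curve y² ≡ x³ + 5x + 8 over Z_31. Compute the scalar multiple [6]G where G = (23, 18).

Double-and-add on 6 = (110)₂. Start with G = (23, 18) for the leading 1-bit.
double: tangent at (23, 18): λ = (3·23² + 5)/(2·18) ≡ 11/5. 5⁻¹ ≡ 25 (mod 31) since 5·25 = 125 ≡ 1, so λ ≡ 11·25 ≡ 27.
  x = λ² - 23 - 23 = 729 - 46 ≡ 1; y = λ·(23 - 1) - 18 ≡ 18. → (1, 18)
add G: (1, 18) + (23, 18). λ = (18 - 18)/(23 - 1) ≡ 0/22 mod 31. 22⁻¹ ≡ 24 (mod 31) since 22·24 = 528 ≡ 1, so λ ≡ 0.
  x = λ² - 1 - 23 = 0 - 24 ≡ 7; y = λ·(1 - 7) - 18 ≡ 13. → (7, 13)
double: tangent at (7, 13): λ = (3·7² + 5)/(2·13) ≡ 28/26. 26⁻¹ ≡ 6 (mod 31), so λ ≡ 28·6 ≡ 13.
  x = λ² - 7 - 7 = 169 - 14 ≡ 0; y = λ·(7 - 0) - 13 ≡ 16. → (0, 16)

(0, 16)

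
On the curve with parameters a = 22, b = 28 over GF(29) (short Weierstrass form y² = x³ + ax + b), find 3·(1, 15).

(10, 1)

Write P = (1, 15).
Repeated addition: build up to 3P.
2P: tangent at (1, 15): λ = (3·1² + 22)/(2·15) ≡ 25/1. 1⁻¹ ≡ 1 (mod 29), so λ ≡ 25·1 ≡ 25.
  x = λ² - 1 - 1 = 625 - 2 ≡ 14; y = λ·(1 - 14) - 15 ≡ 8. → (14, 8)
3P: (14, 8) + (1, 15). λ = (15 - 8)/(1 - 14) ≡ 7/16 mod 29. 16⁻¹ ≡ 20 (mod 29), so λ ≡ 24.
  x = λ² - 14 - 1 = 576 - 15 ≡ 10; y = λ·(14 - 10) - 8 ≡ 1. → (10, 1)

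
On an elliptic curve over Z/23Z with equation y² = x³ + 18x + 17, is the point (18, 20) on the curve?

yes

y² = 20² ≡ 9; x³ + 18x + 17 = 6173 ≡ 9 (mod 23). 9 = 9.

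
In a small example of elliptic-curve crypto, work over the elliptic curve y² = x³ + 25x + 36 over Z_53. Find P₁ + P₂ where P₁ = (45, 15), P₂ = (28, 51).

(34, 49)

(45, 15) + (28, 51). λ = (51 - 15)/(28 - 45) ≡ 36/36 mod 53. 36⁻¹ ≡ 28 (mod 53), so λ ≡ 1.
  x = λ² - 45 - 28 = 1 - 73 ≡ 34; y = λ·(45 - 34) - 15 ≡ 49. → (34, 49)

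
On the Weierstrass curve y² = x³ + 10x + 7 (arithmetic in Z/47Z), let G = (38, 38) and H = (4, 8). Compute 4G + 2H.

First 4G:
Repeated addition: build up to 4G.
2G: tangent at (38, 38): λ = (3·38² + 10)/(2·38) ≡ 18/29. 29⁻¹ ≡ 13 (mod 47), so λ ≡ 18·13 ≡ 46.
  x = λ² - 38 - 38 = 2116 - 76 ≡ 19; y = λ·(38 - 19) - 38 ≡ 37. → (19, 37)
3G: (19, 37) + (38, 38). λ = (38 - 37)/(38 - 19) ≡ 1/19 mod 47. 19⁻¹ ≡ 5 (mod 47), so λ ≡ 5.
  x = λ² - 19 - 38 = 25 - 57 ≡ 15; y = λ·(19 - 15) - 37 ≡ 30. → (15, 30)
4G: (15, 30) + (38, 38). λ = (38 - 30)/(38 - 15) ≡ 8/23 mod 47. 23⁻¹ ≡ 45 (mod 47), so λ ≡ 31.
  x = λ² - 15 - 38 = 961 - 53 ≡ 15; y = λ·(15 - 15) - 30 ≡ 17. → (15, 17)
4G = (15, 17).
Next 2H:
Repeated addition: build up to 2H.
2H: tangent at (4, 8): λ = (3·4² + 10)/(2·8) ≡ 11/16. 16⁻¹ ≡ 3 (mod 47), so λ ≡ 11·3 ≡ 33.
  x = λ² - 4 - 4 = 1089 - 8 ≡ 0; y = λ·(4 - 0) - 8 ≡ 30. → (0, 30)
2H = (0, 30).
Finally 4G + 2H:
(15, 17) + (0, 30). λ = (30 - 17)/(0 - 15) ≡ 13/32 mod 47. 32⁻¹ ≡ 25 (mod 47) since 32·25 = 800 ≡ 1, so λ ≡ 43.
  x = λ² - 15 - 0 = 1849 - 15 ≡ 1; y = λ·(15 - 1) - 17 ≡ 21. → (1, 21)

(1, 21)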